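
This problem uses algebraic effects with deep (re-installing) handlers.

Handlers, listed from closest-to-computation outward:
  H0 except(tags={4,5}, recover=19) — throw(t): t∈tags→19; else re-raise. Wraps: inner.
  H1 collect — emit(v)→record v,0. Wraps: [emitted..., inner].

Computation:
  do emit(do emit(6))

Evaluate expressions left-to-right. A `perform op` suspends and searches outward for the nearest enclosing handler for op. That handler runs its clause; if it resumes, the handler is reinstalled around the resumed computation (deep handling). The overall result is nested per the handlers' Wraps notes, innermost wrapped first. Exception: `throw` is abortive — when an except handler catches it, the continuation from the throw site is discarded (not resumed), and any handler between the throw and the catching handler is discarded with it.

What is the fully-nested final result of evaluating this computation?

Answer: [6, 0, 0]

Evaluation trace:
emit(6) @ H1 ⇒ out+=6
emit(0) @ H1 ⇒ out+=0
H0 returns 0
H1 returns [6, 0, 0]
= [6, 0, 0]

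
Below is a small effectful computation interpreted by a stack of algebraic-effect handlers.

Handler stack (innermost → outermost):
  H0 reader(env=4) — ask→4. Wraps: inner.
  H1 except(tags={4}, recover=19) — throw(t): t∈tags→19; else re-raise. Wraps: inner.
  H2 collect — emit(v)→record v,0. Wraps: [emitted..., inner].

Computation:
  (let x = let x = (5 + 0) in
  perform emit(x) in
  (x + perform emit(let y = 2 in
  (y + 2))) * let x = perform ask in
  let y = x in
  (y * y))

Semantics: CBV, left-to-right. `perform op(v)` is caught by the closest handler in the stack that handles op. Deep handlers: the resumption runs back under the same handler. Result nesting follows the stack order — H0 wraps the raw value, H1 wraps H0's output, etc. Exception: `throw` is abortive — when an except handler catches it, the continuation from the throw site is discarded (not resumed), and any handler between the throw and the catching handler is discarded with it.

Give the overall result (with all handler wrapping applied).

Working:
emit(5) @ H2 ⇒ out+=5
emit(4) @ H2 ⇒ out+=4
ask @ H0 ⇒ 4
H0 returns 0
H1 returns 0
H2 returns [5, 4, 0]
= [5, 4, 0]

Answer: [5, 4, 0]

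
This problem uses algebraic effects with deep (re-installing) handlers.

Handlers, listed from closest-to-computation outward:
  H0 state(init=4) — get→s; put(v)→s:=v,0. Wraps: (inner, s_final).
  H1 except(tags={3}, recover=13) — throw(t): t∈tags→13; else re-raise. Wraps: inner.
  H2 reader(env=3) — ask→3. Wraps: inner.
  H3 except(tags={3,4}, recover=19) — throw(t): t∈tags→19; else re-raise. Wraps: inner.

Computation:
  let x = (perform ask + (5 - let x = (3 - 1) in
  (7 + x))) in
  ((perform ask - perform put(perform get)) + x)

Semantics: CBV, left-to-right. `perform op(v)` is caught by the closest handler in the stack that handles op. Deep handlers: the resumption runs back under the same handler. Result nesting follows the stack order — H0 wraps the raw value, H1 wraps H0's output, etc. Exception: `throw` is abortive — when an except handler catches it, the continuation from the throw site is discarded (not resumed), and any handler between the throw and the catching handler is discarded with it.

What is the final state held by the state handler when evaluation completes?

Answer: 4

Step-by-step:
ask @ H2 ⇒ 3
ask @ H2 ⇒ 3
get @ H0 ⇒ 4
put(4) @ H0 ⇒ s:=4
H0 returns (2, 4)
H1 returns (2, 4)
H2 returns (2, 4)
H3 returns (2, 4)
= (2, 4)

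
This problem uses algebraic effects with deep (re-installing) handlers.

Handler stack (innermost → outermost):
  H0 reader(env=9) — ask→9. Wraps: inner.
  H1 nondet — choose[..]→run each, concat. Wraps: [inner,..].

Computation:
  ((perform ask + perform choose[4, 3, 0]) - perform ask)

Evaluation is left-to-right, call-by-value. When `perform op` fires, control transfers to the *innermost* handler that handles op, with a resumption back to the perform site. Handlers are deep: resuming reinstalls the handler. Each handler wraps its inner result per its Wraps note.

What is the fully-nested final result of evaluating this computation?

Step-by-step:
ask @ H0 ⇒ 9
choose[4, 3, 0] @ H1
  branch[0] choose=4:
    ask @ H0 ⇒ 9
    H0 returns 4
    H1 returns [4]
  branch[1] choose=3:
    ask @ H0 ⇒ 9
    H0 returns 3
    H1 returns [3]
  branch[2] choose=0:
    ask @ H0 ⇒ 9
    H0 returns 0
    H1 returns [0]
= [4, 3, 0]

Answer: [4, 3, 0]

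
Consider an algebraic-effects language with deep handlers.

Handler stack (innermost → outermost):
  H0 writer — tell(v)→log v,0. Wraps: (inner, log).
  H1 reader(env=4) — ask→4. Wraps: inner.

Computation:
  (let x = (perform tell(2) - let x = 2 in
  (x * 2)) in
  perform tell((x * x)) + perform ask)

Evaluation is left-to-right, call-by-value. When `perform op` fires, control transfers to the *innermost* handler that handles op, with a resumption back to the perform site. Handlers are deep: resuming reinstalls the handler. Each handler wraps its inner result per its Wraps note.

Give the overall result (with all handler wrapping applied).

Step-by-step:
tell(2) @ H0 ⇒ log+=2
tell(16) @ H0 ⇒ log+=16
ask @ H1 ⇒ 4
H0 returns (4, (2, 16))
H1 returns (4, (2, 16))
= (4, (2, 16))

Answer: (4, (2, 16))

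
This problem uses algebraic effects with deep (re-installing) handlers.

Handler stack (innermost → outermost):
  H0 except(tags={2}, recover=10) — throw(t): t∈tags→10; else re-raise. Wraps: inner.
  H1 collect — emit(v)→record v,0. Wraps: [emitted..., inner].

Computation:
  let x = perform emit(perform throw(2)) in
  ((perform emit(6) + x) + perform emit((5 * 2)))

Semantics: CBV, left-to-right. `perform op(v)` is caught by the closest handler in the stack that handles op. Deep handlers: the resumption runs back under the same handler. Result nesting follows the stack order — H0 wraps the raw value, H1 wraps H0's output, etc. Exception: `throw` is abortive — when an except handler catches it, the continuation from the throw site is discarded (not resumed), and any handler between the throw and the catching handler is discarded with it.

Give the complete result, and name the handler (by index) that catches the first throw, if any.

Answer: [10] ; first throw caught by: H0

Evaluation trace:
throw(2) @ H0 caught ⇒ 10
H1 returns [10]
= [10]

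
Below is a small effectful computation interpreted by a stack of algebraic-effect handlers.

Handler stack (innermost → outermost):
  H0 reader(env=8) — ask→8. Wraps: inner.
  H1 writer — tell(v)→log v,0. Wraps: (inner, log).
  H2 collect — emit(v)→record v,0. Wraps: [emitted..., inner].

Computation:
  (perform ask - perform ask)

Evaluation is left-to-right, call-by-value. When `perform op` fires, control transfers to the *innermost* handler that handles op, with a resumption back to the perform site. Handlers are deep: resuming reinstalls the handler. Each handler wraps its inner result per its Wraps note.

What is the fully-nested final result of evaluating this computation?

Answer: [(0, ())]

Evaluation trace:
ask @ H0 ⇒ 8
ask @ H0 ⇒ 8
H0 returns 0
H1 returns (0, ())
H2 returns [(0, ())]
= [(0, ())]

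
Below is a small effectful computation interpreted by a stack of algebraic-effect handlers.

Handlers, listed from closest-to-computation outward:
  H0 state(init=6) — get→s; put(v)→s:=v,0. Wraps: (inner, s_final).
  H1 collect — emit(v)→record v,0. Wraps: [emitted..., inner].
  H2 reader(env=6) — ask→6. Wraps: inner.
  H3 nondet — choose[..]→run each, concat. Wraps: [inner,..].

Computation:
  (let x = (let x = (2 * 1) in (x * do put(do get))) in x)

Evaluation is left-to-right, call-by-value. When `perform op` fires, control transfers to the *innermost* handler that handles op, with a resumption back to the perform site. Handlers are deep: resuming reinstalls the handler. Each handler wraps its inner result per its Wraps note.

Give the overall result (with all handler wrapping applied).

Working:
get @ H0 ⇒ 6
put(6) @ H0 ⇒ s:=6
H0 returns (0, 6)
H1 returns [(0, 6)]
H2 returns [(0, 6)]
H3 returns [[(0, 6)]]
= [[(0, 6)]]

Answer: [[(0, 6)]]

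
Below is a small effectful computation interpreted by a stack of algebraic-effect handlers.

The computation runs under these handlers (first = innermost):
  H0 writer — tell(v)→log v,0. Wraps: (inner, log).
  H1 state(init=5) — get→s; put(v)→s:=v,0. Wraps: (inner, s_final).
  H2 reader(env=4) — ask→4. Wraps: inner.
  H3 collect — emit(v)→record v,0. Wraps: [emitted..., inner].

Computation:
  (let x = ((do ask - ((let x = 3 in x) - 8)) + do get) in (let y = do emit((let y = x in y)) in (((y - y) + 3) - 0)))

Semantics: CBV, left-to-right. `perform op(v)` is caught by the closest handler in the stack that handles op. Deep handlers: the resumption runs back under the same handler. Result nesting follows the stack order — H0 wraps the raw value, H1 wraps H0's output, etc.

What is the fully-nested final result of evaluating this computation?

Step-by-step:
ask @ H2 ⇒ 4
get @ H1 ⇒ 5
emit(14) @ H3 ⇒ out+=14
H0 returns (3, ())
H1 returns ((3, ()), 5)
H2 returns ((3, ()), 5)
H3 returns [14, ((3, ()), 5)]
= [14, ((3, ()), 5)]

Answer: [14, ((3, ()), 5)]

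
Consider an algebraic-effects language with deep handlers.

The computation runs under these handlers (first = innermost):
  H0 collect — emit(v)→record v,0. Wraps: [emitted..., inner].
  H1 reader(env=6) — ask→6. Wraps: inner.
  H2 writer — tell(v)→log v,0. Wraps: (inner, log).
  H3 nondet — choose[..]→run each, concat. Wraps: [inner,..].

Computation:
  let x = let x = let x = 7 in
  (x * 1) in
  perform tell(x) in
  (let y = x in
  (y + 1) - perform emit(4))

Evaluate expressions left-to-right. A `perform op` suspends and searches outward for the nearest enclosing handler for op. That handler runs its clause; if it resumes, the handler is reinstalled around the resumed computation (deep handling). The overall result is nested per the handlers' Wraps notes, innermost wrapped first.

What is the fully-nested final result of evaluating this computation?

Evaluation trace:
tell(7) @ H2 ⇒ log+=7
emit(4) @ H0 ⇒ out+=4
H0 returns [4, 1]
H1 returns [4, 1]
H2 returns ([4, 1], (7))
H3 returns [([4, 1], (7))]
= [([4, 1], (7))]

Answer: [([4, 1], (7))]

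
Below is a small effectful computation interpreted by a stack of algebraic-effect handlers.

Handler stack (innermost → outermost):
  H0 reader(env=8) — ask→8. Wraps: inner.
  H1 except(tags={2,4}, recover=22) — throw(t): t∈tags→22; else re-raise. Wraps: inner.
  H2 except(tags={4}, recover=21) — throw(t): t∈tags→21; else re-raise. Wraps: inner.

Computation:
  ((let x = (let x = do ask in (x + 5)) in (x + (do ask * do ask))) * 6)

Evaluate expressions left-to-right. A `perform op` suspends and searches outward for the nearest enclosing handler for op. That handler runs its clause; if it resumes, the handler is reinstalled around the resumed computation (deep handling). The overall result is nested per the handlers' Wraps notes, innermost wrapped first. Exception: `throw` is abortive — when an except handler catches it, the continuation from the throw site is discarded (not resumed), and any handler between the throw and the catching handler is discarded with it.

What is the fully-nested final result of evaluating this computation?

Step-by-step:
ask @ H0 ⇒ 8
ask @ H0 ⇒ 8
ask @ H0 ⇒ 8
H0 returns 462
H1 returns 462
H2 returns 462
= 462

Answer: 462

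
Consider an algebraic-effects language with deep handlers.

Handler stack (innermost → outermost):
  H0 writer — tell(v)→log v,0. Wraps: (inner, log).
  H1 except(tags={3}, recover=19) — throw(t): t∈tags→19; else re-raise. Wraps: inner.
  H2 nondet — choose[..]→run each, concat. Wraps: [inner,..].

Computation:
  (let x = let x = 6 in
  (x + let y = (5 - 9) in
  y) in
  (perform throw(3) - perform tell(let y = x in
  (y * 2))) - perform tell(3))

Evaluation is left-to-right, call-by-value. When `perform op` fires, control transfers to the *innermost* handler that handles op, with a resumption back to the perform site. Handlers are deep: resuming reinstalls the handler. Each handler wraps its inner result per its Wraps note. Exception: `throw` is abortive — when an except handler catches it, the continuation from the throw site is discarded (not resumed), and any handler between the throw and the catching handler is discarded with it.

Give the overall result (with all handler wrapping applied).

Step-by-step:
throw(3) @ H1 caught ⇒ 19
H2 returns [19]
= [19]

Answer: [19]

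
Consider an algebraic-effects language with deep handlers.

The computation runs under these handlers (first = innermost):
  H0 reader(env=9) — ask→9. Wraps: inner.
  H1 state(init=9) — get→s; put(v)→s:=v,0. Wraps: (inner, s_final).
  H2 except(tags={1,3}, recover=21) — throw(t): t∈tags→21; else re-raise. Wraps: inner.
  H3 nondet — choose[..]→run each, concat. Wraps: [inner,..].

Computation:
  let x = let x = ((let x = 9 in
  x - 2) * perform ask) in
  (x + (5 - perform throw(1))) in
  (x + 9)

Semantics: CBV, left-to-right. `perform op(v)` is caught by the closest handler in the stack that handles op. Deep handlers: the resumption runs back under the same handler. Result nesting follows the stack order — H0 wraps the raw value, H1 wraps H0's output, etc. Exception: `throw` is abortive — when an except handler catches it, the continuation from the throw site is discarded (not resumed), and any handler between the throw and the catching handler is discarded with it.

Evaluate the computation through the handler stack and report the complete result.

Working:
ask @ H0 ⇒ 9
throw(1) @ H2 caught ⇒ 21
H3 returns [21]
= [21]

Answer: [21]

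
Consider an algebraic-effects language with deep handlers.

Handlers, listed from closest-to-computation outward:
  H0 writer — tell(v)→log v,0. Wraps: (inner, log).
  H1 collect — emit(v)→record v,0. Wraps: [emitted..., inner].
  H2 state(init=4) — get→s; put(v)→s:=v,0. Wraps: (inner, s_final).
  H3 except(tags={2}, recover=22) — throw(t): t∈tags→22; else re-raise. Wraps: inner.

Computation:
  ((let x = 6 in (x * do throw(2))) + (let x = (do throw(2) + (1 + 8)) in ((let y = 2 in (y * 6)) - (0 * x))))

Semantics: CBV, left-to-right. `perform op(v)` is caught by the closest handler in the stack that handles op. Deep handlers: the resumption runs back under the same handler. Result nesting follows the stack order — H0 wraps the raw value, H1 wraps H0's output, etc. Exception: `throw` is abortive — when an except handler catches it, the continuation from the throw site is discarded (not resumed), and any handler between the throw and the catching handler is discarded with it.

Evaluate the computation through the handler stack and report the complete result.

Evaluation trace:
throw(2) @ H3 caught ⇒ 22
= 22

Answer: 22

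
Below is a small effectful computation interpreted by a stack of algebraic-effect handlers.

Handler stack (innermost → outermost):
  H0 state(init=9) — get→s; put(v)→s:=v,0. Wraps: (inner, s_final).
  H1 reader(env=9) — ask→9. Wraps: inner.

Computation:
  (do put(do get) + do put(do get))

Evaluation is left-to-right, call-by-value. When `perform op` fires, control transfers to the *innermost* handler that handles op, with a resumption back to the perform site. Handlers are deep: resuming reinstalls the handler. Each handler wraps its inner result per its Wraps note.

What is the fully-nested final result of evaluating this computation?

Answer: (0, 9)

Step-by-step:
get @ H0 ⇒ 9
put(9) @ H0 ⇒ s:=9
get @ H0 ⇒ 9
put(9) @ H0 ⇒ s:=9
H0 returns (0, 9)
H1 returns (0, 9)
= (0, 9)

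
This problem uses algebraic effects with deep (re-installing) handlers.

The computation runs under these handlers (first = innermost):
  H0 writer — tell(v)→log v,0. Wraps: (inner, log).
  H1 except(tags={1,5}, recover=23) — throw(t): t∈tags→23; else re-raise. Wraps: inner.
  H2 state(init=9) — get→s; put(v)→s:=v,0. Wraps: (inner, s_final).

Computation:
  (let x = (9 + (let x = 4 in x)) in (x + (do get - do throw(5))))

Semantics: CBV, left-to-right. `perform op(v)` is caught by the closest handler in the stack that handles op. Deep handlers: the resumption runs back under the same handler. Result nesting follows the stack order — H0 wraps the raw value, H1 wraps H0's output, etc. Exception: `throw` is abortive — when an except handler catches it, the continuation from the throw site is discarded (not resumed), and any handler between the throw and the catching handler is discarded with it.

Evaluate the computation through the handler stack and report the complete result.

Step-by-step:
get @ H2 ⇒ 9
throw(5) @ H1 caught ⇒ 23
H2 returns (23, 9)
= (23, 9)

Answer: (23, 9)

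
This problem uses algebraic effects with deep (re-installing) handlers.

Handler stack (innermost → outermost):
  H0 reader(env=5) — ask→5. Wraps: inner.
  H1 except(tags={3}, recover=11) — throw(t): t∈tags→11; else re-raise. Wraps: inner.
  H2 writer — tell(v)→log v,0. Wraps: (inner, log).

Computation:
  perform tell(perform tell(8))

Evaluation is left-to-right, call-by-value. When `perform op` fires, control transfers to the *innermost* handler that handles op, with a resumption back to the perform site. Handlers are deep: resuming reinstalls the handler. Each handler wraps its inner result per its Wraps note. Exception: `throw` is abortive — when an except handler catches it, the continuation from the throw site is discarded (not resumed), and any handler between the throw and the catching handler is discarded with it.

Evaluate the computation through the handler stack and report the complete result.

Evaluation trace:
tell(8) @ H2 ⇒ log+=8
tell(0) @ H2 ⇒ log+=0
H0 returns 0
H1 returns 0
H2 returns (0, (8, 0))
= (0, (8, 0))

Answer: (0, (8, 0))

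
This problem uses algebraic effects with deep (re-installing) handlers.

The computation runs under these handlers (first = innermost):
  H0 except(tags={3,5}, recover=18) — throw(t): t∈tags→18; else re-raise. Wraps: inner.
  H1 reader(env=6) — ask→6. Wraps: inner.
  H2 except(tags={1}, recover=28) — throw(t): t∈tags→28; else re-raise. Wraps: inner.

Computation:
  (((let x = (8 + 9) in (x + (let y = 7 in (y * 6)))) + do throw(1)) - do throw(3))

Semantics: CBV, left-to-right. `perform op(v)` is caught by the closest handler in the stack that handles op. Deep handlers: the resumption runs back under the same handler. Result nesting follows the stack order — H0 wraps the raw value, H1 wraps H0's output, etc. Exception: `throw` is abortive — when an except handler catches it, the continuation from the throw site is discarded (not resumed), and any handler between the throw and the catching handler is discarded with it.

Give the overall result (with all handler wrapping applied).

Evaluation trace:
throw(1) @ H0 re-raised
throw(1) @ H2 caught ⇒ 28
= 28

Answer: 28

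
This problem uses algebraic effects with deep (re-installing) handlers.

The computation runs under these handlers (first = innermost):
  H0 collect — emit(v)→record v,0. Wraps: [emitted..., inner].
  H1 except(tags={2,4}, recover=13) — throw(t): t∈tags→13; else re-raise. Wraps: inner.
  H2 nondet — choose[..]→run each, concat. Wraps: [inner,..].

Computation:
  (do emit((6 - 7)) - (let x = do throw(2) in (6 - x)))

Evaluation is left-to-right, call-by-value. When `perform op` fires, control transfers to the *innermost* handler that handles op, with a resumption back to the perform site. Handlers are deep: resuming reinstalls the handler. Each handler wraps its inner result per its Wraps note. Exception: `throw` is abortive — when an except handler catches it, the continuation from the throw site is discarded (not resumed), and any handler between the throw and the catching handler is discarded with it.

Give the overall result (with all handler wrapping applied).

Answer: [13]

Working:
emit(-1) @ H0 ⇒ out+=-1
throw(2) @ H1 caught ⇒ 13
H2 returns [13]
= [13]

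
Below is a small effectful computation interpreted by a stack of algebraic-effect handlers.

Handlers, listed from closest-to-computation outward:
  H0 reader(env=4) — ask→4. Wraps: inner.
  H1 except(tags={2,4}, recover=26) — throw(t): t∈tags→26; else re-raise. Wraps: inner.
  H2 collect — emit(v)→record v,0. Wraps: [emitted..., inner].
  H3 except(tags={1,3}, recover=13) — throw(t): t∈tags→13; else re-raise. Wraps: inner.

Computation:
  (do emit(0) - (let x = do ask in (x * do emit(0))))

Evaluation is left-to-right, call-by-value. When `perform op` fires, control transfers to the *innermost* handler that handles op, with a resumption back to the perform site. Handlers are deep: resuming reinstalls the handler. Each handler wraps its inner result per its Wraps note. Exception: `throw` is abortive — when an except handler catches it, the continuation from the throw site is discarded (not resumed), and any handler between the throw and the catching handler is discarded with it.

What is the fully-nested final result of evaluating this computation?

Answer: [0, 0, 0]

Working:
emit(0) @ H2 ⇒ out+=0
ask @ H0 ⇒ 4
emit(0) @ H2 ⇒ out+=0
H0 returns 0
H1 returns 0
H2 returns [0, 0, 0]
H3 returns [0, 0, 0]
= [0, 0, 0]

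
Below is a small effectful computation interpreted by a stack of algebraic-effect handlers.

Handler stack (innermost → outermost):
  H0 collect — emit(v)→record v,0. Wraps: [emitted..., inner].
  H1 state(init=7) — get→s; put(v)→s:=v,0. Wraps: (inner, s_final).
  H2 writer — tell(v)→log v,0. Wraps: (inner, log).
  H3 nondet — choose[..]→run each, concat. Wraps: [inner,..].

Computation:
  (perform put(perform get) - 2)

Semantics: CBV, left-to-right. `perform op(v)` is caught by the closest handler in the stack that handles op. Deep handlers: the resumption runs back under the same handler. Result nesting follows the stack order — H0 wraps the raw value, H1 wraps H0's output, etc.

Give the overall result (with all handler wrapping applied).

Answer: [(([-2], 7), ())]

Working:
get @ H1 ⇒ 7
put(7) @ H1 ⇒ s:=7
H0 returns [-2]
H1 returns ([-2], 7)
H2 returns (([-2], 7), ())
H3 returns [(([-2], 7), ())]
= [(([-2], 7), ())]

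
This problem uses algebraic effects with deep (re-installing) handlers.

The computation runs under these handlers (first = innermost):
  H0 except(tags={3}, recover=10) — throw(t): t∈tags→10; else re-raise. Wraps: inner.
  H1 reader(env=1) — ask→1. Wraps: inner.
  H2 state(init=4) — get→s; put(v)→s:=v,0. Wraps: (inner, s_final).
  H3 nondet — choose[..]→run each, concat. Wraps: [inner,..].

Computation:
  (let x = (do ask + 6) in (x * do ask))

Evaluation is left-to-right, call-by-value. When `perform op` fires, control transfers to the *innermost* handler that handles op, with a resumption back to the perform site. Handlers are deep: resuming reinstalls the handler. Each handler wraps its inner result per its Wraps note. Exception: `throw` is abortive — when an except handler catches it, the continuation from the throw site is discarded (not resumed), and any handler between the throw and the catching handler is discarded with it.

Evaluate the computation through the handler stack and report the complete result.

Answer: [(7, 4)]

Working:
ask @ H1 ⇒ 1
ask @ H1 ⇒ 1
H0 returns 7
H1 returns 7
H2 returns (7, 4)
H3 returns [(7, 4)]
= [(7, 4)]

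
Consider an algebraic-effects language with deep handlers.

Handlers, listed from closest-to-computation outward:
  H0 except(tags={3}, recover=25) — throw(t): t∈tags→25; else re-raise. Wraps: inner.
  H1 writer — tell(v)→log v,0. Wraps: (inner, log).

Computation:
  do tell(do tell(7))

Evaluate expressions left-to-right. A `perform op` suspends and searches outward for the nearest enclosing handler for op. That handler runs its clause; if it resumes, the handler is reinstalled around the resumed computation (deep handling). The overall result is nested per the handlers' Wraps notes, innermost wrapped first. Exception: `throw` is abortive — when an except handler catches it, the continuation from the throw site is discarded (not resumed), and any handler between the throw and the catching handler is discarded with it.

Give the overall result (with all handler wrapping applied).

Working:
tell(7) @ H1 ⇒ log+=7
tell(0) @ H1 ⇒ log+=0
H0 returns 0
H1 returns (0, (7, 0))
= (0, (7, 0))

Answer: (0, (7, 0))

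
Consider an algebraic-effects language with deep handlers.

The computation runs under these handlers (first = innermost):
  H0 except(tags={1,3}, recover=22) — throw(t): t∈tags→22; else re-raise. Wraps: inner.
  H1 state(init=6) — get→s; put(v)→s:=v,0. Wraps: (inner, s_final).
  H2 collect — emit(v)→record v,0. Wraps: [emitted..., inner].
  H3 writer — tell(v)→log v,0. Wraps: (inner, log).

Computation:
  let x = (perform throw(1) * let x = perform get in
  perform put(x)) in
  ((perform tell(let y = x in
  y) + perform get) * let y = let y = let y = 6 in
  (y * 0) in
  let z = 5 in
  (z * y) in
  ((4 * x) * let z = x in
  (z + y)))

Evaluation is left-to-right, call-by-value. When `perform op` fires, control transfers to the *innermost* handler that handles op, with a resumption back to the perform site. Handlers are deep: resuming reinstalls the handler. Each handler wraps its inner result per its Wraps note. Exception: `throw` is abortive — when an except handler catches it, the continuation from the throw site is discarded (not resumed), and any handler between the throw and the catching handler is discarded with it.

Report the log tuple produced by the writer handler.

Working:
throw(1) @ H0 caught ⇒ 22
H1 returns (22, 6)
H2 returns [(22, 6)]
H3 returns ([(22, 6)], ())
= ([(22, 6)], ())

Answer: ()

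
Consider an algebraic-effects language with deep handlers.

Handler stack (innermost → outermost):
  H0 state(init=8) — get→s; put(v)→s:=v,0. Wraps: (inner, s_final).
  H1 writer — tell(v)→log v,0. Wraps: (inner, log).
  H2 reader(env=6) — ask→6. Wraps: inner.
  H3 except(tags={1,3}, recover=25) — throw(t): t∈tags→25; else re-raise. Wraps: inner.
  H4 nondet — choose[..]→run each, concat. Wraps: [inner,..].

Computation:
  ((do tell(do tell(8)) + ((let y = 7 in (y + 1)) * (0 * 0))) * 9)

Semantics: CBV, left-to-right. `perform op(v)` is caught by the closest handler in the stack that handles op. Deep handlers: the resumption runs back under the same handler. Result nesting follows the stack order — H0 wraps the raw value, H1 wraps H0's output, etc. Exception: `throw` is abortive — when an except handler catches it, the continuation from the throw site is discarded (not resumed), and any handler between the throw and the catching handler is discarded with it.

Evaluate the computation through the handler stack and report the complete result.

Answer: [((0, 8), (8, 0))]

Working:
tell(8) @ H1 ⇒ log+=8
tell(0) @ H1 ⇒ log+=0
H0 returns (0, 8)
H1 returns ((0, 8), (8, 0))
H2 returns ((0, 8), (8, 0))
H3 returns ((0, 8), (8, 0))
H4 returns [((0, 8), (8, 0))]
= [((0, 8), (8, 0))]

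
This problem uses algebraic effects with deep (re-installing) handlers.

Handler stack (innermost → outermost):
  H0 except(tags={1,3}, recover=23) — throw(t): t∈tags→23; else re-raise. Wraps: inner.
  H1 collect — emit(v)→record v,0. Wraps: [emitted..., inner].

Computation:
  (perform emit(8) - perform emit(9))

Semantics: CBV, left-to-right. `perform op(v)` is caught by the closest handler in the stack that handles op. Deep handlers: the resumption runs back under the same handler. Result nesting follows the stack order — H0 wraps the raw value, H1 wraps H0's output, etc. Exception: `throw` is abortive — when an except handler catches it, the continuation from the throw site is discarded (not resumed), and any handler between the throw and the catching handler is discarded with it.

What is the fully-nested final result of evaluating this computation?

Step-by-step:
emit(8) @ H1 ⇒ out+=8
emit(9) @ H1 ⇒ out+=9
H0 returns 0
H1 returns [8, 9, 0]
= [8, 9, 0]

Answer: [8, 9, 0]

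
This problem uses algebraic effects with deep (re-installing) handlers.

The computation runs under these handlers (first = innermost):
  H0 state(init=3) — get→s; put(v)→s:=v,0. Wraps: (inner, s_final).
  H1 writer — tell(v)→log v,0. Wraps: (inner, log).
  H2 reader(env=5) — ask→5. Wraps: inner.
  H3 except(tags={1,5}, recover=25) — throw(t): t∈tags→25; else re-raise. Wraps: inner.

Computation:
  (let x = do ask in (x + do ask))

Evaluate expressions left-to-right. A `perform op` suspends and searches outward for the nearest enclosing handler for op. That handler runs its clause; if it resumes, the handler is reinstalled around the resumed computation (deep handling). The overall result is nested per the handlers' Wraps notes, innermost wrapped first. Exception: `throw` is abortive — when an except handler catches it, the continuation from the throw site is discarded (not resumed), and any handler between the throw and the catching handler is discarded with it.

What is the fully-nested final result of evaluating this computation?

Step-by-step:
ask @ H2 ⇒ 5
ask @ H2 ⇒ 5
H0 returns (10, 3)
H1 returns ((10, 3), ())
H2 returns ((10, 3), ())
H3 returns ((10, 3), ())
= ((10, 3), ())

Answer: ((10, 3), ())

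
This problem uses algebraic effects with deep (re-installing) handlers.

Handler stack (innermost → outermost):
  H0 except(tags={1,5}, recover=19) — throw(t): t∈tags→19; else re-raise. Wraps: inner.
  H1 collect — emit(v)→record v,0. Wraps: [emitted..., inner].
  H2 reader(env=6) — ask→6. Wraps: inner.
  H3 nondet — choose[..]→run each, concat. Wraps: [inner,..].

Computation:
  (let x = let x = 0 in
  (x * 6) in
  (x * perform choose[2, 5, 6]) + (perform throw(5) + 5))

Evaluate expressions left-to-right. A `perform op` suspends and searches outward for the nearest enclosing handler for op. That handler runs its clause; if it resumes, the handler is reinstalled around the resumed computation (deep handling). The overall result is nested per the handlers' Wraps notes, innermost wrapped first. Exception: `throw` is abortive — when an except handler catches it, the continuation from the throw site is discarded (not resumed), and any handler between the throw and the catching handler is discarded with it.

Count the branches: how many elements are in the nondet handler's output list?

Evaluation trace:
choose[2, 5, 6] @ H3
  branch[0] choose=2:
    throw(5) @ H0 caught ⇒ 19
    H1 returns [19]
    H2 returns [19]
    H3 returns [[19]]
  branch[1] choose=5:
    throw(5) @ H0 caught ⇒ 19
    H1 returns [19]
    H2 returns [19]
    H3 returns [[19]]
  branch[2] choose=6:
    throw(5) @ H0 caught ⇒ 19
    H1 returns [19]
    H2 returns [19]
    H3 returns [[19]]
= [[19], [19], [19]]

Answer: 3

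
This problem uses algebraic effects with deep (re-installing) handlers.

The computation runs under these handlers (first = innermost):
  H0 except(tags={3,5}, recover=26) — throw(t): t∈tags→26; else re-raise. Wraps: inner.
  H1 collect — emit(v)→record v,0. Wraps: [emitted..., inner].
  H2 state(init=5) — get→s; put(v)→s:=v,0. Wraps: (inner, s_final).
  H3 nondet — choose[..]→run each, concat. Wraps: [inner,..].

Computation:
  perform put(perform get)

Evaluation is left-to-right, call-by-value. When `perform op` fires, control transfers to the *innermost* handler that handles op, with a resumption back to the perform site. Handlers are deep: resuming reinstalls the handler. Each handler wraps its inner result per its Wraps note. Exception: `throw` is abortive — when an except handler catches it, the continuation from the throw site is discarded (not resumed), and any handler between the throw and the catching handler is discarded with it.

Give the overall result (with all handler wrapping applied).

Evaluation trace:
get @ H2 ⇒ 5
put(5) @ H2 ⇒ s:=5
H0 returns 0
H1 returns [0]
H2 returns ([0], 5)
H3 returns [([0], 5)]
= [([0], 5)]

Answer: [([0], 5)]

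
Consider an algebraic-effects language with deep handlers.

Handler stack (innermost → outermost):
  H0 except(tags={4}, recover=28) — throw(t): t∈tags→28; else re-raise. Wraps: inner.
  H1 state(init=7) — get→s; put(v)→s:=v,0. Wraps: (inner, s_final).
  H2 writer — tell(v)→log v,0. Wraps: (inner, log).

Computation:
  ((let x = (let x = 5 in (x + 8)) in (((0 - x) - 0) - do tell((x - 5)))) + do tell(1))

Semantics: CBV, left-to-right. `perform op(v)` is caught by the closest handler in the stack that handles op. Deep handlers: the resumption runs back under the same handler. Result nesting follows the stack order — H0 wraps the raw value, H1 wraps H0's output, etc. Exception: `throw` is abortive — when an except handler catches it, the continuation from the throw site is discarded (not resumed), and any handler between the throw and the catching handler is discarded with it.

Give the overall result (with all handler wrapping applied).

Working:
tell(8) @ H2 ⇒ log+=8
tell(1) @ H2 ⇒ log+=1
H0 returns -13
H1 returns (-13, 7)
H2 returns ((-13, 7), (8, 1))
= ((-13, 7), (8, 1))

Answer: ((-13, 7), (8, 1))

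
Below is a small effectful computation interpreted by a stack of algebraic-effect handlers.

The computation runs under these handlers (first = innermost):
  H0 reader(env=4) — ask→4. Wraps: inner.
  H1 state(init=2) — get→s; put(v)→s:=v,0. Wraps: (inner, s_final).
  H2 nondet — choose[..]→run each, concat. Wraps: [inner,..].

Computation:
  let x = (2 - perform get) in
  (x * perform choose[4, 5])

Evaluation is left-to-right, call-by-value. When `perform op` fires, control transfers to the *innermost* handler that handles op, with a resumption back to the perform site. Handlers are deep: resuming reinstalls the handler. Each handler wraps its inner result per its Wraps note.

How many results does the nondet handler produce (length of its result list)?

Answer: 2

Evaluation trace:
get @ H1 ⇒ 2
choose[4, 5] @ H2
  branch[0] choose=4:
    H0 returns 0
    H1 returns (0, 2)
    H2 returns [(0, 2)]
  branch[1] choose=5:
    H0 returns 0
    H1 returns (0, 2)
    H2 returns [(0, 2)]
= [(0, 2), (0, 2)]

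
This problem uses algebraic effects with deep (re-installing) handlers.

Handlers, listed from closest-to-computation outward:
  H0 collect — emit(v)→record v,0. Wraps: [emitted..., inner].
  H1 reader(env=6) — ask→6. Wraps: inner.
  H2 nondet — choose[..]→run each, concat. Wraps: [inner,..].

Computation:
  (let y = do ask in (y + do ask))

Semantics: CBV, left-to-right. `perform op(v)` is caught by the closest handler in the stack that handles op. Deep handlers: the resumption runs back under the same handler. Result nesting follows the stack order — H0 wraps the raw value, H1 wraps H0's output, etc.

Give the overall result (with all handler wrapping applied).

Step-by-step:
ask @ H1 ⇒ 6
ask @ H1 ⇒ 6
H0 returns [12]
H1 returns [12]
H2 returns [[12]]
= [[12]]

Answer: [[12]]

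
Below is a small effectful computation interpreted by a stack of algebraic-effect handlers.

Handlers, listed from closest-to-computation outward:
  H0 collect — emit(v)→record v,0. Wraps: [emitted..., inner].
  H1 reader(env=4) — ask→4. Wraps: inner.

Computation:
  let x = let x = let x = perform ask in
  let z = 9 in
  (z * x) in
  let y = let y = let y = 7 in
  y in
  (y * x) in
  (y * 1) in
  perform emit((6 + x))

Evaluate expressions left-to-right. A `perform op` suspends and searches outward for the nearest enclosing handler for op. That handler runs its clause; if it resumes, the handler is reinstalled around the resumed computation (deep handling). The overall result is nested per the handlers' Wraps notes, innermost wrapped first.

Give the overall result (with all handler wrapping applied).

Working:
ask @ H1 ⇒ 4
emit(258) @ H0 ⇒ out+=258
H0 returns [258, 0]
H1 returns [258, 0]
= [258, 0]

Answer: [258, 0]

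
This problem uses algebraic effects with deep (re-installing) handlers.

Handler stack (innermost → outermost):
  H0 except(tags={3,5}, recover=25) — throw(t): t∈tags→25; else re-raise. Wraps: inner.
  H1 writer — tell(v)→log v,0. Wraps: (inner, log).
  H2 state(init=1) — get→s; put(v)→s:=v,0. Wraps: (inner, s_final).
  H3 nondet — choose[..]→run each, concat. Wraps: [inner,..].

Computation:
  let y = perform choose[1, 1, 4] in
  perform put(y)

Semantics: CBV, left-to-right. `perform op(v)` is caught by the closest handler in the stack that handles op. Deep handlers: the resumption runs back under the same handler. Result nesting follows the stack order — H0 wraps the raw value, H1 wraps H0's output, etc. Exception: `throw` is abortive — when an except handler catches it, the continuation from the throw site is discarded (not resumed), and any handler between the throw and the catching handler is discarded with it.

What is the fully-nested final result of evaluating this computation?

Answer: [((0, ()), 1), ((0, ()), 1), ((0, ()), 4)]

Evaluation trace:
choose[1, 1, 4] @ H3
  branch[0] choose=1:
    put(1) @ H2 ⇒ s:=1
    H0 returns 0
    H1 returns (0, ())
    H2 returns ((0, ()), 1)
    H3 returns [((0, ()), 1)]
  branch[1] choose=1:
    put(1) @ H2 ⇒ s:=1
    H0 returns 0
    H1 returns (0, ())
    H2 returns ((0, ()), 1)
    H3 returns [((0, ()), 1)]
  branch[2] choose=4:
    put(4) @ H2 ⇒ s:=4
    H0 returns 0
    H1 returns (0, ())
    H2 returns ((0, ()), 4)
    H3 returns [((0, ()), 4)]
= [((0, ()), 1), ((0, ()), 1), ((0, ()), 4)]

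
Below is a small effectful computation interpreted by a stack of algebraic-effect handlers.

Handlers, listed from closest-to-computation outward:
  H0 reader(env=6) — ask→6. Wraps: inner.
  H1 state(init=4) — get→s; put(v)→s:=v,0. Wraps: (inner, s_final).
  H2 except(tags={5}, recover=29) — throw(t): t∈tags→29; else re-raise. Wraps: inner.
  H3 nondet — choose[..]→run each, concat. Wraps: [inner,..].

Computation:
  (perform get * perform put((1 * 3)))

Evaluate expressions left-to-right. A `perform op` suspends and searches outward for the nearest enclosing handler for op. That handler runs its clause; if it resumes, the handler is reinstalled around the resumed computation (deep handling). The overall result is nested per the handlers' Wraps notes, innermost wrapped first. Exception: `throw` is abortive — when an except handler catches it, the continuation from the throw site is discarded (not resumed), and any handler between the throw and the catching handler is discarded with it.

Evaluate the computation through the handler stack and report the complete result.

Evaluation trace:
get @ H1 ⇒ 4
put(3) @ H1 ⇒ s:=3
H0 returns 0
H1 returns (0, 3)
H2 returns (0, 3)
H3 returns [(0, 3)]
= [(0, 3)]

Answer: [(0, 3)]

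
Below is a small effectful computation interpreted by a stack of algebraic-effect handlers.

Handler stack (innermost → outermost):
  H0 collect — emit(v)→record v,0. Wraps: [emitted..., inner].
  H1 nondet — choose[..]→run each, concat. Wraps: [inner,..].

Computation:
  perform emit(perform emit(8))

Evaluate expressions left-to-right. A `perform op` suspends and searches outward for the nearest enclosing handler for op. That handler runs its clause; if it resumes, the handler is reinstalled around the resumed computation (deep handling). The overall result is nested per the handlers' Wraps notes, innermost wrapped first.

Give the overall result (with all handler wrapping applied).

Step-by-step:
emit(8) @ H0 ⇒ out+=8
emit(0) @ H0 ⇒ out+=0
H0 returns [8, 0, 0]
H1 returns [[8, 0, 0]]
= [[8, 0, 0]]

Answer: [[8, 0, 0]]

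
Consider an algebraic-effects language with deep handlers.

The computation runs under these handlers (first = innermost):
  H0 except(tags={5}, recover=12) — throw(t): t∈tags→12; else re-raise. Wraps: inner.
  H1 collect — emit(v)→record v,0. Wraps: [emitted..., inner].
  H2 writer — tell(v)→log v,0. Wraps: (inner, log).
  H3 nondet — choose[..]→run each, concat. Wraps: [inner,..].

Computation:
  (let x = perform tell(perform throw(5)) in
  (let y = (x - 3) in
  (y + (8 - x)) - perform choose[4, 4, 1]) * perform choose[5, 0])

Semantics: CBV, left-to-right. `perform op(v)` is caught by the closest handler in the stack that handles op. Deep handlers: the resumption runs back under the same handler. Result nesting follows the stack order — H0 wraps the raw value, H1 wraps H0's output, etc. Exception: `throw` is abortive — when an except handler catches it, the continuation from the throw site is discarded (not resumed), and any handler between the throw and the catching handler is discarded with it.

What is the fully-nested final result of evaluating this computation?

Answer: [([12], ())]

Step-by-step:
throw(5) @ H0 caught ⇒ 12
H1 returns [12]
H2 returns ([12], ())
H3 returns [([12], ())]
= [([12], ())]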